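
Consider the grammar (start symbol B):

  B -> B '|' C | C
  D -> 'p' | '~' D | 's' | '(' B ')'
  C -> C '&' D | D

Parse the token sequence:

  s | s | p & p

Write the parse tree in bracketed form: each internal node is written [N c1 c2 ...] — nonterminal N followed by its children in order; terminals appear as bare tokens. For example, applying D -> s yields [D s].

[B [B [B [C [D s]]] | [C [D s]]] | [C [C [D p]] & [D p]]]

B
B | C
B | C | C
C | C | C
D | C | C
s | C | C
s | D | C
s | s | C
s | s | C & D
s | s | D & D
s | s | p & D
s | s | p & p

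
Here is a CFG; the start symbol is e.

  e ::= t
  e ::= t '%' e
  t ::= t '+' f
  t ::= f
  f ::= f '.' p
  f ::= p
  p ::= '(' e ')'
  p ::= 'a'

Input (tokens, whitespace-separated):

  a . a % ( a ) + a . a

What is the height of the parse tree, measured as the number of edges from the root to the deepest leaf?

10

[e [t [f [f [p a]] . [p a]]] % [e [t [t [f [p ( [e [t [f [p a]]]] )]]] + [f [f [p a]] . [p a]]]]]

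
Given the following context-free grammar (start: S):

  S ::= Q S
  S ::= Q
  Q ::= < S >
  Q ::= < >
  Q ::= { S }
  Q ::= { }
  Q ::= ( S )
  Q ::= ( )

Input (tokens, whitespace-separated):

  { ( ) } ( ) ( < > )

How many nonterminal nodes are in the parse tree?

[S [Q { [S [Q ( )]] }] [S [Q ( )] [S [Q ( [S [Q < >]] )]]]]

10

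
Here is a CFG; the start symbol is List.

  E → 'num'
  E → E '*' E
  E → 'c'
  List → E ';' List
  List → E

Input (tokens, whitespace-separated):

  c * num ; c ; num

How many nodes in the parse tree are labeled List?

[List [E [E c] * [E num]] ; [List [E c] ; [List [E num]]]]

3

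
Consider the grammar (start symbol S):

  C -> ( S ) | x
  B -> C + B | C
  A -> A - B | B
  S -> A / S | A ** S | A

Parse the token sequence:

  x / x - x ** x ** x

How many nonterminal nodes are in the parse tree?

[S [A [B [C x]]] / [S [A [A [B [C x]]] - [B [C x]]] ** [S [A [B [C x]]] ** [S [A [B [C x]]]]]]]

19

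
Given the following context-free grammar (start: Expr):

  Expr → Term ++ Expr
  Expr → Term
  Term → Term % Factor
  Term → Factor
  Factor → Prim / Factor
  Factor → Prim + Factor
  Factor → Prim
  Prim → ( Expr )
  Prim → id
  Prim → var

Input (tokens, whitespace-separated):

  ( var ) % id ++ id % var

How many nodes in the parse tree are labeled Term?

[Expr [Term [Term [Factor [Prim ( [Expr [Term [Factor [Prim var]]]] )]]] % [Factor [Prim id]]] ++ [Expr [Term [Term [Factor [Prim id]]] % [Factor [Prim var]]]]]

5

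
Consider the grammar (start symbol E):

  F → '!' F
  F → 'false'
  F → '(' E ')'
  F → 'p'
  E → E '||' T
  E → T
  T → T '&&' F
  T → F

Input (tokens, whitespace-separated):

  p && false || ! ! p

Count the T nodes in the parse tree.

[E [E [T [T [F p]] && [F false]]] || [T [F ! [F ! [F p]]]]]

3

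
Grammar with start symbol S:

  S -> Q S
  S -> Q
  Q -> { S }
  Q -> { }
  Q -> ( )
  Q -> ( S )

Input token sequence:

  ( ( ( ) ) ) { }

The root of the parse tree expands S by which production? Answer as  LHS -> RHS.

S -> Q S

[S [Q ( [S [Q ( [S [Q ( )]] )]] )] [S [Q { }]]]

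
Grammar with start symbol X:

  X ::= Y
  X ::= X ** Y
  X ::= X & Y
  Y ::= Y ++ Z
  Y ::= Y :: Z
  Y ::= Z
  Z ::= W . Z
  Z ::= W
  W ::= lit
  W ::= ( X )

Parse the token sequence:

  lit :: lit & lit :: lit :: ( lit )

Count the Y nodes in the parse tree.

6

[X [X [Y [Y [Z [W lit]]] :: [Z [W lit]]]] & [Y [Y [Y [Z [W lit]]] :: [Z [W lit]]] :: [Z [W ( [X [Y [Z [W lit]]]] )]]]]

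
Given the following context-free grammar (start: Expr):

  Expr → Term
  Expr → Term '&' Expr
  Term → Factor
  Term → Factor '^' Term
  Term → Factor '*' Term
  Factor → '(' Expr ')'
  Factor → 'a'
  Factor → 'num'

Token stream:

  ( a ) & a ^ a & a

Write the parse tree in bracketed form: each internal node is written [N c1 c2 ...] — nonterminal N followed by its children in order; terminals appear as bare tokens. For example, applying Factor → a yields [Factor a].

[Expr [Term [Factor ( [Expr [Term [Factor a]]] )]] & [Expr [Term [Factor a] ^ [Term [Factor a]]] & [Expr [Term [Factor a]]]]]

Expr
Term & Expr
Factor & Expr
( Expr ) & Expr
( Term ) & Expr
( Factor ) & Expr
( a ) & Expr
( a ) & Term & Expr
( a ) & Factor ^ Term & Expr
( a ) & a ^ Term & Expr
( a ) & a ^ Factor & Expr
( a ) & a ^ a & Expr
( a ) & a ^ a & Term
( a ) & a ^ a & Factor
( a ) & a ^ a & a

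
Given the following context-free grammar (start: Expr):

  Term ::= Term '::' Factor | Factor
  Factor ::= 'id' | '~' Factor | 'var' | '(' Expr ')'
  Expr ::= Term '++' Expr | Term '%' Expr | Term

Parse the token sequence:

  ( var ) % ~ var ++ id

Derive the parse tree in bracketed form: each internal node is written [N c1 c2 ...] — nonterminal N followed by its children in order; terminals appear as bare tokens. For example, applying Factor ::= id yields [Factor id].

Expr
Term % Expr
Factor % Expr
( Expr ) % Expr
( Term ) % Expr
( Factor ) % Expr
( var ) % Expr
( var ) % Term ++ Expr
( var ) % Factor ++ Expr
( var ) % ~ Factor ++ Expr
( var ) % ~ var ++ Expr
( var ) % ~ var ++ Term
( var ) % ~ var ++ Factor
( var ) % ~ var ++ id

[Expr [Term [Factor ( [Expr [Term [Factor var]]] )]] % [Expr [Term [Factor ~ [Factor var]]] ++ [Expr [Term [Factor id]]]]]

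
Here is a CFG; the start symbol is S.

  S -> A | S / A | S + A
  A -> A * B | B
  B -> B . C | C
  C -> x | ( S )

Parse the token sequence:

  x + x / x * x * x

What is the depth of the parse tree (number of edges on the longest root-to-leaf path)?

[S [S [S [A [B [C x]]]] + [A [B [C x]]]] / [A [A [A [B [C x]]] * [B [C x]]] * [B [C x]]]]

6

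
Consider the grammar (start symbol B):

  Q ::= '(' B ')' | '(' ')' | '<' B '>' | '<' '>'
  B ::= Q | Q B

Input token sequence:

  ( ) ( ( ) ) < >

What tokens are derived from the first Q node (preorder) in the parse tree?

( )

[B [Q ( )] [B [Q ( [B [Q ( )]] )] [B [Q < >]]]]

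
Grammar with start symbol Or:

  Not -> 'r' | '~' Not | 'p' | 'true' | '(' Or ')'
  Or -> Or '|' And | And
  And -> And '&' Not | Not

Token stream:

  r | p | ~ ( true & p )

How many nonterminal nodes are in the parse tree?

15

[Or [Or [Or [And [Not r]]] | [And [Not p]]] | [And [Not ~ [Not ( [Or [And [And [Not true]] & [Not p]]] )]]]]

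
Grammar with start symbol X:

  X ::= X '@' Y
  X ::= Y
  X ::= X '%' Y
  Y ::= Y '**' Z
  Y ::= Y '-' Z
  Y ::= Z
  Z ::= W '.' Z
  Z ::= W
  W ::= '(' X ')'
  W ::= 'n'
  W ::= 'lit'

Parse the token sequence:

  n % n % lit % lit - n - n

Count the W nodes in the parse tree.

[X [X [X [X [Y [Z [W n]]]] % [Y [Z [W n]]]] % [Y [Z [W lit]]]] % [Y [Y [Y [Z [W lit]]] - [Z [W n]]] - [Z [W n]]]]

6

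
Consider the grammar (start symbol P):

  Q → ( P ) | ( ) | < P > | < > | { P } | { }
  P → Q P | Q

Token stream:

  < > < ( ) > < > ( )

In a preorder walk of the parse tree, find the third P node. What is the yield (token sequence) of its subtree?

( )

[P [Q < >] [P [Q < [P [Q ( )]] >] [P [Q < >] [P [Q ( )]]]]]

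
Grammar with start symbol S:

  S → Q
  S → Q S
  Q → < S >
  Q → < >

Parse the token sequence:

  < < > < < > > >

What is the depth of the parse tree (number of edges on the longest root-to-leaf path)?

7

[S [Q < [S [Q < >] [S [Q < [S [Q < >]] >]]] >]]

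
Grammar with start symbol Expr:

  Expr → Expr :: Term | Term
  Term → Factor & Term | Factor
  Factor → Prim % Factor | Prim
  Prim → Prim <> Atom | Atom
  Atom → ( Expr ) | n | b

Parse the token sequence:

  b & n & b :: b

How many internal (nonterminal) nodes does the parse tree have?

18

[Expr [Expr [Term [Factor [Prim [Atom b]]] & [Term [Factor [Prim [Atom n]]] & [Term [Factor [Prim [Atom b]]]]]]] :: [Term [Factor [Prim [Atom b]]]]]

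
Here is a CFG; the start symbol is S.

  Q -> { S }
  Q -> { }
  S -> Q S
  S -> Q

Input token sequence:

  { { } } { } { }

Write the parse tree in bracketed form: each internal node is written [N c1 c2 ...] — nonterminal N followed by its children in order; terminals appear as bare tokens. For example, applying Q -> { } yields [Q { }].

S
Q S
{ S } S
{ Q } S
{ { } } S
{ { } } Q S
{ { } } { } S
{ { } } { } Q
{ { } } { } { }

[S [Q { [S [Q { }]] }] [S [Q { }] [S [Q { }]]]]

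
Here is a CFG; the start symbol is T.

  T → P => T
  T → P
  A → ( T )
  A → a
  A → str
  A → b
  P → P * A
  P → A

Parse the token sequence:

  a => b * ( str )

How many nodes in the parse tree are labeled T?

3

[T [P [A a]] => [T [P [P [A b]] * [A ( [T [P [A str]]] )]]]]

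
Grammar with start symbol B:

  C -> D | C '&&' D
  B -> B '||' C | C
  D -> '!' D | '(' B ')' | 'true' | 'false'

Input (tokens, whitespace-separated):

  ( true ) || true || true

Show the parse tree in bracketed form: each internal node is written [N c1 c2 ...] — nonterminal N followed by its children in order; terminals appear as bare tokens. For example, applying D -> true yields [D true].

B
B || C
B || C || C
C || C || C
D || C || C
( B ) || C || C
( C ) || C || C
( D ) || C || C
( true ) || C || C
( true ) || D || C
( true ) || true || C
( true ) || true || D
( true ) || true || true

[B [B [B [C [D ( [B [C [D true]]] )]]] || [C [D true]]] || [C [D true]]]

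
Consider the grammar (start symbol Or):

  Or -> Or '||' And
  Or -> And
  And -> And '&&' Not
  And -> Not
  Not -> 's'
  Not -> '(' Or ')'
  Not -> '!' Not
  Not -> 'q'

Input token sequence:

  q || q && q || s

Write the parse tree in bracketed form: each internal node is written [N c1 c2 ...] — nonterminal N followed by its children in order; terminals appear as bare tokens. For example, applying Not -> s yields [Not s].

[Or [Or [Or [And [Not q]]] || [And [And [Not q]] && [Not q]]] || [And [Not s]]]

Or
Or || And
Or || And || And
And || And || And
Not || And || And
q || And || And
q || And && Not || And
q || Not && Not || And
q || q && Not || And
q || q && q || And
q || q && q || Not
q || q && q || s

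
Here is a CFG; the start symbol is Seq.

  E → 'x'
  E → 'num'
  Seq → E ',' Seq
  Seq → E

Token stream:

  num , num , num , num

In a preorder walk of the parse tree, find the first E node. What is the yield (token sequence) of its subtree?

num

[Seq [E num] , [Seq [E num] , [Seq [E num] , [Seq [E num]]]]]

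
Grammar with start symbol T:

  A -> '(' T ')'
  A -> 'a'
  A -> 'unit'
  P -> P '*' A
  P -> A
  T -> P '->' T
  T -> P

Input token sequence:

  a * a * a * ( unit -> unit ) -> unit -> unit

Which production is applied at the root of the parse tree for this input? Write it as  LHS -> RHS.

[T [P [P [P [P [A a]] * [A a]] * [A a]] * [A ( [T [P [A unit]] -> [T [P [A unit]]]] )]] -> [T [P [A unit]] -> [T [P [A unit]]]]]

T -> P '->' T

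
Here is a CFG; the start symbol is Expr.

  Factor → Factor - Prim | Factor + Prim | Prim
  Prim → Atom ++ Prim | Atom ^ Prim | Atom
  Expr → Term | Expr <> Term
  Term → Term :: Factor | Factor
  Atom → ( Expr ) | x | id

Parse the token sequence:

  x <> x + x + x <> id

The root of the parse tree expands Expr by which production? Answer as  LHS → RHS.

[Expr [Expr [Expr [Term [Factor [Prim [Atom x]]]]] <> [Term [Factor [Factor [Factor [Prim [Atom x]]] + [Prim [Atom x]]] + [Prim [Atom x]]]]] <> [Term [Factor [Prim [Atom id]]]]]

Expr → Expr <> Term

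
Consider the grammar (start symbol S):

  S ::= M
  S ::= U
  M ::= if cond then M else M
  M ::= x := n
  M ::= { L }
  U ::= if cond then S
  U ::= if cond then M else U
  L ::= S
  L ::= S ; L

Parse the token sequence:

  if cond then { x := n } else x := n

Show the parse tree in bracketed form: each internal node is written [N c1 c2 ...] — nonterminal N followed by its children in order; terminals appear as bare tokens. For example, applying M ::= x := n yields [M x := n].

S
M
if cond then M else M
if cond then { L } else M
if cond then { S } else M
if cond then { M } else M
if cond then { x := n } else M
if cond then { x := n } else x := n

[S [M if cond then [M { [L [S [M x := n]]] }] else [M x := n]]]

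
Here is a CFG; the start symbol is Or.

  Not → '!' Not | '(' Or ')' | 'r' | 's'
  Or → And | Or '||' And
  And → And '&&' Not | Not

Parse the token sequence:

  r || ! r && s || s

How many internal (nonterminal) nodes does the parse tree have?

12

[Or [Or [Or [And [Not r]]] || [And [And [Not ! [Not r]]] && [Not s]]] || [And [Not s]]]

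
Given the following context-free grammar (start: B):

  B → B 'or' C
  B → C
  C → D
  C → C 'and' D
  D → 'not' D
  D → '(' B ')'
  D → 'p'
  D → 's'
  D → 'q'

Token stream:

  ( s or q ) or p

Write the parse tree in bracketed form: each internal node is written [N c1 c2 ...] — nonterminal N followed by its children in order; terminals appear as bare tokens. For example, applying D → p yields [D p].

[B [B [C [D ( [B [B [C [D s]]] or [C [D q]]] )]]] or [C [D p]]]

B
B or C
C or C
D or C
( B ) or C
( B or C ) or C
( C or C ) or C
( D or C ) or C
( s or C ) or C
( s or D ) or C
( s or q ) or C
( s or q ) or D
( s or q ) or p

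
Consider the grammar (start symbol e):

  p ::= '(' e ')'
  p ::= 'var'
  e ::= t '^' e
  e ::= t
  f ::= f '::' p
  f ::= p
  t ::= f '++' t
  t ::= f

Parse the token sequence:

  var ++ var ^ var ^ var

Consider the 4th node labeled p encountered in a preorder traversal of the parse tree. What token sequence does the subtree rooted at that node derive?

var

[e [t [f [p var]] ++ [t [f [p var]]]] ^ [e [t [f [p var]]] ^ [e [t [f [p var]]]]]]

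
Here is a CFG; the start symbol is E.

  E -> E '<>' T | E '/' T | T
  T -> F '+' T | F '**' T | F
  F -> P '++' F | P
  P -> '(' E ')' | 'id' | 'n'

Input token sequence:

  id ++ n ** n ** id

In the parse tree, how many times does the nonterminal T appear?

3

[E [T [F [P id] ++ [F [P n]]] ** [T [F [P n]] ** [T [F [P id]]]]]]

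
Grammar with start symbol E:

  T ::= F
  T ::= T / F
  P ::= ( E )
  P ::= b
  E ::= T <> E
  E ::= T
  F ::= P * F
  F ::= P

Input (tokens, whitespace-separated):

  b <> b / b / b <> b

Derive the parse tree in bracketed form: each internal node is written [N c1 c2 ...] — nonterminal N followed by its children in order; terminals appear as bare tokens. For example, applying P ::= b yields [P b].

[E [T [F [P b]]] <> [E [T [T [T [F [P b]]] / [F [P b]]] / [F [P b]]] <> [E [T [F [P b]]]]]]

E
T <> E
F <> E
P <> E
b <> E
b <> T <> E
b <> T / F <> E
b <> T / F / F <> E
b <> F / F / F <> E
b <> P / F / F <> E
b <> b / F / F <> E
b <> b / P / F <> E
b <> b / b / F <> E
b <> b / b / P <> E
b <> b / b / b <> E
b <> b / b / b <> T
b <> b / b / b <> F
b <> b / b / b <> P
b <> b / b / b <> b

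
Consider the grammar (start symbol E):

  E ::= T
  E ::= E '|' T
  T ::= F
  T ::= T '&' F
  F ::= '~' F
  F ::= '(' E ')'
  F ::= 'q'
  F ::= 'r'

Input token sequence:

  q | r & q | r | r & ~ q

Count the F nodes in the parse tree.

[E [E [E [E [T [F q]]] | [T [T [F r]] & [F q]]] | [T [F r]]] | [T [T [F r]] & [F ~ [F q]]]]

7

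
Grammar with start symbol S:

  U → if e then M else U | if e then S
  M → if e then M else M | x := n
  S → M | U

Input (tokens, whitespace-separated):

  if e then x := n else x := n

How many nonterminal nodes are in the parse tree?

[S [M if e then [M x := n] else [M x := n]]]

4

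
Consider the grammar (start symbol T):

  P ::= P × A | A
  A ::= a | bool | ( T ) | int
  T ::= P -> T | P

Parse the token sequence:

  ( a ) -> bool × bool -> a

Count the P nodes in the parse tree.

5

[T [P [A ( [T [P [A a]]] )]] -> [T [P [P [A bool]] × [A bool]] -> [T [P [A a]]]]]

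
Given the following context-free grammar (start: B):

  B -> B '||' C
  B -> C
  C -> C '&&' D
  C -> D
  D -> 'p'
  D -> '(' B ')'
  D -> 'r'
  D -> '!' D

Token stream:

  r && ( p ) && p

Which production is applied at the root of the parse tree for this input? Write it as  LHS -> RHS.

B -> C

[B [C [C [C [D r]] && [D ( [B [C [D p]]] )]] && [D p]]]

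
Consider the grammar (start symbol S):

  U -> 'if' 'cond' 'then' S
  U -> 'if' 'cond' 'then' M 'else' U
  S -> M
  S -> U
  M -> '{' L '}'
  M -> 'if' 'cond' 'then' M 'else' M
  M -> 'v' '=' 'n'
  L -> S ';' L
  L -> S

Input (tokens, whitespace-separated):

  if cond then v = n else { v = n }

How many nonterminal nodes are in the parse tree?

[S [M if cond then [M v = n] else [M { [L [S [M v = n]]] }]]]

7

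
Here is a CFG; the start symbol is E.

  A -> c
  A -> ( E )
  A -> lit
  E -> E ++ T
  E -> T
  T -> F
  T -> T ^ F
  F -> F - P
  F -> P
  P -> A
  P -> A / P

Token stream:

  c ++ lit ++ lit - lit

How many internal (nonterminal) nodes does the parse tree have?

18

[E [E [E [T [F [P [A c]]]]] ++ [T [F [P [A lit]]]]] ++ [T [F [F [P [A lit]]] - [P [A lit]]]]]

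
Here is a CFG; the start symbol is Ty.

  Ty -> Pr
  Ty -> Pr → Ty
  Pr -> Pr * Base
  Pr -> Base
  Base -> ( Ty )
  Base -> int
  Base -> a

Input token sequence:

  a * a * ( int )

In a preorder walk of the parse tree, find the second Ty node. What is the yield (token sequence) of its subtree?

[Ty [Pr [Pr [Pr [Base a]] * [Base a]] * [Base ( [Ty [Pr [Base int]]] )]]]

int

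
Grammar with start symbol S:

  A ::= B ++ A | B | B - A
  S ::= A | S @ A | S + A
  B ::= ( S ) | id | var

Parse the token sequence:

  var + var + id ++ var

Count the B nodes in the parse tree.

[S [S [S [A [B var]]] + [A [B var]]] + [A [B id] ++ [A [B var]]]]

4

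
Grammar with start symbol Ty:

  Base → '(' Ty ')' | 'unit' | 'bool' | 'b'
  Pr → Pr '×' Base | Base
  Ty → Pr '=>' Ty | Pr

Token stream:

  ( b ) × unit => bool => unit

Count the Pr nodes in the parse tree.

[Ty [Pr [Pr [Base ( [Ty [Pr [Base b]]] )]] × [Base unit]] => [Ty [Pr [Base bool]] => [Ty [Pr [Base unit]]]]]

5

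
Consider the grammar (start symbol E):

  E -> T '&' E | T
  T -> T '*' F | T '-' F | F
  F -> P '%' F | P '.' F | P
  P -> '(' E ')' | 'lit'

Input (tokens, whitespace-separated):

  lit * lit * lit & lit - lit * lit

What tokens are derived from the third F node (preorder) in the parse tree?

lit

[E [T [T [T [F [P lit]]] * [F [P lit]]] * [F [P lit]]] & [E [T [T [T [F [P lit]]] - [F [P lit]]] * [F [P lit]]]]]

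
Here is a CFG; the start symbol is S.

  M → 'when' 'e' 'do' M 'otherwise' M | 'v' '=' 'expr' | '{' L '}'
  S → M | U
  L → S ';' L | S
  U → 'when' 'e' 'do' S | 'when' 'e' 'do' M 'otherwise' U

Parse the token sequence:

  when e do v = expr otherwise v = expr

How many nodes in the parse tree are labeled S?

1

[S [M when e do [M v = expr] otherwise [M v = expr]]]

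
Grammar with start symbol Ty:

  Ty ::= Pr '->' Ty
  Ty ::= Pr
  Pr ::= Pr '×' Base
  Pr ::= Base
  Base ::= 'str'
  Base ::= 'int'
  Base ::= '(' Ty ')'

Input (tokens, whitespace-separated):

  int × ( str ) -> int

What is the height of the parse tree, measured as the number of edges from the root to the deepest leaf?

6

[Ty [Pr [Pr [Base int]] × [Base ( [Ty [Pr [Base str]]] )]] -> [Ty [Pr [Base int]]]]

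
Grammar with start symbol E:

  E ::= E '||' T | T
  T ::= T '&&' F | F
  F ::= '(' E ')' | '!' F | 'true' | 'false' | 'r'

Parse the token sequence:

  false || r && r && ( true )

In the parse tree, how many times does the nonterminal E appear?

3

[E [E [T [F false]]] || [T [T [T [F r]] && [F r]] && [F ( [E [T [F true]]] )]]]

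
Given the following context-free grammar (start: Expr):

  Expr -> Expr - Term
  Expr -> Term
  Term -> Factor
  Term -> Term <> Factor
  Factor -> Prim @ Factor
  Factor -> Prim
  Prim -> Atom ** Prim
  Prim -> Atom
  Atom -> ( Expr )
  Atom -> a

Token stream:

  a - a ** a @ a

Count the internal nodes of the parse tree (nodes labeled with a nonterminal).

[Expr [Expr [Term [Factor [Prim [Atom a]]]]] - [Term [Factor [Prim [Atom a] ** [Prim [Atom a]]] @ [Factor [Prim [Atom a]]]]]]

15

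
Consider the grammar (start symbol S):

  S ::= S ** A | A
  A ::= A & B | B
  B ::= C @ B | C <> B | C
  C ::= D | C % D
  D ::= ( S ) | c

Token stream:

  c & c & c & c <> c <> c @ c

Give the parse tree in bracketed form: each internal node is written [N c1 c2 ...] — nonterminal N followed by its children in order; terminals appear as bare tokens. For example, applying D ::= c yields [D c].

[S [A [A [A [A [B [C [D c]]]] & [B [C [D c]]]] & [B [C [D c]]]] & [B [C [D c]] <> [B [C [D c]] <> [B [C [D c]] @ [B [C [D c]]]]]]]]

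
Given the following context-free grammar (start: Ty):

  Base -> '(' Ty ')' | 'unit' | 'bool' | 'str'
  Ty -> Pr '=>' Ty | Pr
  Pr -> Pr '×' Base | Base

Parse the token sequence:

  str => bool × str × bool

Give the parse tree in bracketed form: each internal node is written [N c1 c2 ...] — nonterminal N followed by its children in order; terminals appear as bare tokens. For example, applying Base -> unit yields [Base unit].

Ty
Pr => Ty
Base => Ty
str => Ty
str => Pr
str => Pr × Base
str => Pr × Base × Base
str => Base × Base × Base
str => bool × Base × Base
str => bool × str × Base
str => bool × str × bool

[Ty [Pr [Base str]] => [Ty [Pr [Pr [Pr [Base bool]] × [Base str]] × [Base bool]]]]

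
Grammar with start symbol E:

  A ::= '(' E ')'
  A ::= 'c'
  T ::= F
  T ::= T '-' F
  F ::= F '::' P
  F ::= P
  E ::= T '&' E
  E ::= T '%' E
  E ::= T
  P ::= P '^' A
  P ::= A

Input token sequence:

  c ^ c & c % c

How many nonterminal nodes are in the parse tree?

17

[E [T [F [P [P [A c]] ^ [A c]]]] & [E [T [F [P [A c]]]] % [E [T [F [P [A c]]]]]]]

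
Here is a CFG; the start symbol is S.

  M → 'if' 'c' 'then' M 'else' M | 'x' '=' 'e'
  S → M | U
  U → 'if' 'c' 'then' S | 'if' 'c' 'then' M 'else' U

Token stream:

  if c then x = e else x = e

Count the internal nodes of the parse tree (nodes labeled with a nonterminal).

[S [M if c then [M x = e] else [M x = e]]]

4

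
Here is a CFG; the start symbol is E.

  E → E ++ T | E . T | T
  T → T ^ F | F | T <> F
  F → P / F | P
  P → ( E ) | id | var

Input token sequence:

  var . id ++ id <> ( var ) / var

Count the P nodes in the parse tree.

[E [E [E [T [F [P var]]]] . [T [F [P id]]]] ++ [T [T [F [P id]]] <> [F [P ( [E [T [F [P var]]]] )] / [F [P var]]]]]

6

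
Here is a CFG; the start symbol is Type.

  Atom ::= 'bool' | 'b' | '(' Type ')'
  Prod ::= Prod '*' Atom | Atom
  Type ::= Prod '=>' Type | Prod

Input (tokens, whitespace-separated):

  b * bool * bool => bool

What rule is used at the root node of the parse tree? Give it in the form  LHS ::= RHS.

Type ::= Prod '=>' Type

[Type [Prod [Prod [Prod [Atom b]] * [Atom bool]] * [Atom bool]] => [Type [Prod [Atom bool]]]]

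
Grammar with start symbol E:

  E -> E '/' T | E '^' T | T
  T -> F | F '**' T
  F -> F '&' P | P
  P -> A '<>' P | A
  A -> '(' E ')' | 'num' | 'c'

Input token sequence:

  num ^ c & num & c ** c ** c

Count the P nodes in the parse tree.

[E [E [T [F [P [A num]]]]] ^ [T [F [F [F [P [A c]]] & [P [A num]]] & [P [A c]]] ** [T [F [P [A c]]] ** [T [F [P [A c]]]]]]]

6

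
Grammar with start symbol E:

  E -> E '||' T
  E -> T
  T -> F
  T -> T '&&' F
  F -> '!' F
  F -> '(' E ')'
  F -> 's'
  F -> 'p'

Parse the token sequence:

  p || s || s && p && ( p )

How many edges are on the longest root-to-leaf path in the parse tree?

[E [E [E [T [F p]]] || [T [F s]]] || [T [T [T [F s]] && [F p]] && [F ( [E [T [F p]]] )]]]

6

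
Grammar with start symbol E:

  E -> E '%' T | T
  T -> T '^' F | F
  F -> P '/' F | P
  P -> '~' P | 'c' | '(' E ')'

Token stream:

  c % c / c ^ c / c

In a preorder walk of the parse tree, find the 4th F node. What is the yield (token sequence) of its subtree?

c / c

[E [E [T [F [P c]]]] % [T [T [F [P c] / [F [P c]]]] ^ [F [P c] / [F [P c]]]]]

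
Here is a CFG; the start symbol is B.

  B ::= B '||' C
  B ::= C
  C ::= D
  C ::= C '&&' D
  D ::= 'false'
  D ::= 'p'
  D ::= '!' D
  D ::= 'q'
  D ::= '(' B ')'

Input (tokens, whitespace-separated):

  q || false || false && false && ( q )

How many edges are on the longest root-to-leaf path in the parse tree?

6

[B [B [B [C [D q]]] || [C [D false]]] || [C [C [C [D false]] && [D false]] && [D ( [B [C [D q]]] )]]]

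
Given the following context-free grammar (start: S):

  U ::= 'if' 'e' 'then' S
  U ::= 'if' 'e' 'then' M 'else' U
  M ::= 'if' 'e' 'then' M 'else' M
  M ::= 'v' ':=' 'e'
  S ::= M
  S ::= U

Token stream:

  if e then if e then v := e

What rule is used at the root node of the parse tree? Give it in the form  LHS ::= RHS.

S ::= U

[S [U if e then [S [U if e then [S [M v := e]]]]]]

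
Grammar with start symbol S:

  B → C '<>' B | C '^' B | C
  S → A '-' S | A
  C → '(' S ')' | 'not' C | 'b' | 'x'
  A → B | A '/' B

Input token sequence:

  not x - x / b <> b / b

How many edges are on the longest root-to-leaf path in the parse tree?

7

[S [A [B [C not [C x]]]] - [S [A [A [A [B [C x]]] / [B [C b] <> [B [C b]]]] / [B [C b]]]]]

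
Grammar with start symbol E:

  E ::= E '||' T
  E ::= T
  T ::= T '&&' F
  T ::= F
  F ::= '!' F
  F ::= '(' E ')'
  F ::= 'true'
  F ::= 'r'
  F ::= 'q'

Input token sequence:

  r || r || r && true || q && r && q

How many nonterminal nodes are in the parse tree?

18

[E [E [E [E [T [F r]]] || [T [F r]]] || [T [T [F r]] && [F true]]] || [T [T [T [F q]] && [F r]] && [F q]]]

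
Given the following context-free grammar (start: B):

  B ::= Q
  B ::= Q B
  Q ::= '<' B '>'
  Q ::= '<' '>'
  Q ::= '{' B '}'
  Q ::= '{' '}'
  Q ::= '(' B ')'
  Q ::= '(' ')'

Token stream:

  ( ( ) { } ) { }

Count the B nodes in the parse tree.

4

[B [Q ( [B [Q ( )] [B [Q { }]]] )] [B [Q { }]]]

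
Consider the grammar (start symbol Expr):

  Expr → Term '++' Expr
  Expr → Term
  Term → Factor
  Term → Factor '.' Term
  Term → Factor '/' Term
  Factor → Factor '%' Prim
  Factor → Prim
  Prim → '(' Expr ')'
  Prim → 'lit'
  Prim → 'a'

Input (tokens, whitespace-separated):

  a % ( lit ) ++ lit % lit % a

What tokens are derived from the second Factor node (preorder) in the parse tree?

[Expr [Term [Factor [Factor [Prim a]] % [Prim ( [Expr [Term [Factor [Prim lit]]]] )]]] ++ [Expr [Term [Factor [Factor [Factor [Prim lit]] % [Prim lit]] % [Prim a]]]]]

a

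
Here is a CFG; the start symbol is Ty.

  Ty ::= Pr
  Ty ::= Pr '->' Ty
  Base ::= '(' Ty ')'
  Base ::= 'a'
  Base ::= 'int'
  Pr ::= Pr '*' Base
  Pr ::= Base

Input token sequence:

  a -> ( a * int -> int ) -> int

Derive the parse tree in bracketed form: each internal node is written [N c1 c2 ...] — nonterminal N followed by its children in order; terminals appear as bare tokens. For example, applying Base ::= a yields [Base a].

[Ty [Pr [Base a]] -> [Ty [Pr [Base ( [Ty [Pr [Pr [Base a]] * [Base int]] -> [Ty [Pr [Base int]]]] )]] -> [Ty [Pr [Base int]]]]]

Ty
Pr -> Ty
Base -> Ty
a -> Ty
a -> Pr -> Ty
a -> Base -> Ty
a -> ( Ty ) -> Ty
a -> ( Pr -> Ty ) -> Ty
a -> ( Pr * Base -> Ty ) -> Ty
a -> ( Base * Base -> Ty ) -> Ty
a -> ( a * Base -> Ty ) -> Ty
a -> ( a * int -> Ty ) -> Ty
a -> ( a * int -> Pr ) -> Ty
a -> ( a * int -> Base ) -> Ty
a -> ( a * int -> int ) -> Ty
a -> ( a * int -> int ) -> Pr
a -> ( a * int -> int ) -> Base
a -> ( a * int -> int ) -> int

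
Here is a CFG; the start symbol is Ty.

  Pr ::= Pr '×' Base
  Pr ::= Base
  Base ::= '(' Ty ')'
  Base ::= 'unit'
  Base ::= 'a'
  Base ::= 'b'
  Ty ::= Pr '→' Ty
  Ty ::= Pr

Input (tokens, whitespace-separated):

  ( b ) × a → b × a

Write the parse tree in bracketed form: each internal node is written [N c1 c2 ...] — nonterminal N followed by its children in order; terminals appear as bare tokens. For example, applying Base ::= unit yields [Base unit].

[Ty [Pr [Pr [Base ( [Ty [Pr [Base b]]] )]] × [Base a]] → [Ty [Pr [Pr [Base b]] × [Base a]]]]

Ty
Pr → Ty
Pr × Base → Ty
Base × Base → Ty
( Ty ) × Base → Ty
( Pr ) × Base → Ty
( Base ) × Base → Ty
( b ) × Base → Ty
( b ) × a → Ty
( b ) × a → Pr
( b ) × a → Pr × Base
( b ) × a → Base × Base
( b ) × a → b × Base
( b ) × a → b × a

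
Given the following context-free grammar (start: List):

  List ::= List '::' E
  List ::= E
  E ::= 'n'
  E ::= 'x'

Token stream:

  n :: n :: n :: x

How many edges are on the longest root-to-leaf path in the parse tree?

5

[List [List [List [List [E n]] :: [E n]] :: [E n]] :: [E x]]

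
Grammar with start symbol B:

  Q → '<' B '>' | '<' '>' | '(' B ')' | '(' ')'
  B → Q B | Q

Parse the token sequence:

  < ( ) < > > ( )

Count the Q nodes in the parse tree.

4

[B [Q < [B [Q ( )] [B [Q < >]]] >] [B [Q ( )]]]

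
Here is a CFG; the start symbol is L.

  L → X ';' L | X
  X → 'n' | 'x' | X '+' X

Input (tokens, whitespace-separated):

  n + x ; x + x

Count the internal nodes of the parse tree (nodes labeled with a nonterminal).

[L [X [X n] + [X x]] ; [L [X [X x] + [X x]]]]

8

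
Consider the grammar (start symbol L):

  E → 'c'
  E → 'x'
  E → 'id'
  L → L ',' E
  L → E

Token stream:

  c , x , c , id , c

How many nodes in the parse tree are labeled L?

[L [L [L [L [L [E c]] , [E x]] , [E c]] , [E id]] , [E c]]

5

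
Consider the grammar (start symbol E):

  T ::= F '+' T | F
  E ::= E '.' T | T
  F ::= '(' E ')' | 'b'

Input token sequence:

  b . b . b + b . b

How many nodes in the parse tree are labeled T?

5

[E [E [E [E [T [F b]]] . [T [F b]]] . [T [F b] + [T [F b]]]] . [T [F b]]]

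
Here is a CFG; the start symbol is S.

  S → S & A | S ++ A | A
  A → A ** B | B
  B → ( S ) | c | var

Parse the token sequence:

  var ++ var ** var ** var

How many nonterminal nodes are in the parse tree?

10

[S [S [A [B var]]] ++ [A [A [A [B var]] ** [B var]] ** [B var]]]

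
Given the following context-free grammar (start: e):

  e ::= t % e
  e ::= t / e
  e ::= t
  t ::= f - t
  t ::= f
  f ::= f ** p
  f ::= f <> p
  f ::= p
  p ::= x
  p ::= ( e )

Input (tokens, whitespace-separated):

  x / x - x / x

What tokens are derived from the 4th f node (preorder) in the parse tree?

x

[e [t [f [p x]]] / [e [t [f [p x]] - [t [f [p x]]]] / [e [t [f [p x]]]]]]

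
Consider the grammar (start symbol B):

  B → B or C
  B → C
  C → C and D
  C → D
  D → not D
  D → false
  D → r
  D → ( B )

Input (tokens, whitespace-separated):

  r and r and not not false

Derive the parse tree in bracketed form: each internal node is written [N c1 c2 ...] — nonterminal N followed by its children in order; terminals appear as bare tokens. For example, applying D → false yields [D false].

B
C
C and D
C and D and D
D and D and D
r and D and D
r and r and D
r and r and not D
r and r and not not D
r and r and not not false

[B [C [C [C [D r]] and [D r]] and [D not [D not [D false]]]]]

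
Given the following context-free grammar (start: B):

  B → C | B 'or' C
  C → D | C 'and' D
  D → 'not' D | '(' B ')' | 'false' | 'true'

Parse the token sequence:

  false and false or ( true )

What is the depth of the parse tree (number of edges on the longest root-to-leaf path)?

6

[B [B [C [C [D false]] and [D false]]] or [C [D ( [B [C [D true]]] )]]]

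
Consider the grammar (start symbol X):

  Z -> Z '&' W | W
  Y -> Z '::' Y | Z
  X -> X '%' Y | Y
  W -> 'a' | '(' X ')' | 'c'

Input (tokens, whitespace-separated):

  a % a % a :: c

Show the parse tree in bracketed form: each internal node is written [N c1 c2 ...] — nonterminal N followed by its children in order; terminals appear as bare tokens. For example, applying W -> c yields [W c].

[X [X [X [Y [Z [W a]]]] % [Y [Z [W a]]]] % [Y [Z [W a]] :: [Y [Z [W c]]]]]

X
X % Y
X % Y % Y
Y % Y % Y
Z % Y % Y
W % Y % Y
a % Y % Y
a % Z % Y
a % W % Y
a % a % Y
a % a % Z :: Y
a % a % W :: Y
a % a % a :: Y
a % a % a :: Z
a % a % a :: W
a % a % a :: c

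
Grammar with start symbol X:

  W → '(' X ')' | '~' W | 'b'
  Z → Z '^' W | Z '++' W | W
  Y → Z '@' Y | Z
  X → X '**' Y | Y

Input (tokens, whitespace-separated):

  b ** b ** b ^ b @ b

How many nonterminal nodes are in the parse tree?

[X [X [X [Y [Z [W b]]]] ** [Y [Z [W b]]]] ** [Y [Z [Z [W b]] ^ [W b]] @ [Y [Z [W b]]]]]

17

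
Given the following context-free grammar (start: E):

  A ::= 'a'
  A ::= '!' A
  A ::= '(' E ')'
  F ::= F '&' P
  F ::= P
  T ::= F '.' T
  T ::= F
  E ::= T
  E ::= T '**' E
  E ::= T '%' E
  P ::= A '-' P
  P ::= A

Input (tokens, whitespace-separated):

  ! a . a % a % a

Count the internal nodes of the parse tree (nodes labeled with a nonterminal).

[E [T [F [P [A ! [A a]]]] . [T [F [P [A a]]]]] % [E [T [F [P [A a]]]] % [E [T [F [P [A a]]]]]]]

20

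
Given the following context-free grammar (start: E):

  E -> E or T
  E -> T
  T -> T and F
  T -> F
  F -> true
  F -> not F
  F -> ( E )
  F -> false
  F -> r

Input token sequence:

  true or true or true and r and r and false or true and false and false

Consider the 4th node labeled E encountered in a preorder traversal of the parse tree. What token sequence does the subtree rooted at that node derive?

[E [E [E [E [T [F true]]] or [T [F true]]] or [T [T [T [T [F true]] and [F r]] and [F r]] and [F false]]] or [T [T [T [F true]] and [F false]] and [F false]]]

true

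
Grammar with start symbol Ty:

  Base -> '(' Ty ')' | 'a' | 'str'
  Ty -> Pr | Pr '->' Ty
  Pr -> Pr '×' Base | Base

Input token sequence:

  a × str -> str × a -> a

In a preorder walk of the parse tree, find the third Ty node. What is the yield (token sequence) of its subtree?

a

[Ty [Pr [Pr [Base a]] × [Base str]] -> [Ty [Pr [Pr [Base str]] × [Base a]] -> [Ty [Pr [Base a]]]]]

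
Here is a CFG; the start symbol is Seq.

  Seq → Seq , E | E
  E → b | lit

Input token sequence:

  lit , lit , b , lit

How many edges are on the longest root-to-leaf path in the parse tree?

[Seq [Seq [Seq [Seq [E lit]] , [E lit]] , [E b]] , [E lit]]

5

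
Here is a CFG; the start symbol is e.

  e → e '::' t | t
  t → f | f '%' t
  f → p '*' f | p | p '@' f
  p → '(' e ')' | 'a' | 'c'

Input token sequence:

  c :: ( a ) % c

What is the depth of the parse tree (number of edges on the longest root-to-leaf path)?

[e [e [t [f [p c]]]] :: [t [f [p ( [e [t [f [p a]]]] )]] % [t [f [p c]]]]]

8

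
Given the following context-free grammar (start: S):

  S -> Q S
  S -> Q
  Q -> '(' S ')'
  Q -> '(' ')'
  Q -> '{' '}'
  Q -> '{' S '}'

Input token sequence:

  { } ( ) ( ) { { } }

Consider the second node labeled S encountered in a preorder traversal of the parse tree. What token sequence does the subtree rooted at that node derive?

( ) ( ) { { } }

[S [Q { }] [S [Q ( )] [S [Q ( )] [S [Q { [S [Q { }]] }]]]]]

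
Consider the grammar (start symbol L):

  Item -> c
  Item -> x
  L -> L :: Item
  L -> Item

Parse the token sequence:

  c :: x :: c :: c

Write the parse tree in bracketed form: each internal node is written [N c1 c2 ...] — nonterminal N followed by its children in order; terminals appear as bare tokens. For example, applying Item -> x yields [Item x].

[L [L [L [L [Item c]] :: [Item x]] :: [Item c]] :: [Item c]]

L
L :: Item
L :: Item :: Item
L :: Item :: Item :: Item
Item :: Item :: Item :: Item
c :: Item :: Item :: Item
c :: x :: Item :: Item
c :: x :: c :: Item
c :: x :: c :: c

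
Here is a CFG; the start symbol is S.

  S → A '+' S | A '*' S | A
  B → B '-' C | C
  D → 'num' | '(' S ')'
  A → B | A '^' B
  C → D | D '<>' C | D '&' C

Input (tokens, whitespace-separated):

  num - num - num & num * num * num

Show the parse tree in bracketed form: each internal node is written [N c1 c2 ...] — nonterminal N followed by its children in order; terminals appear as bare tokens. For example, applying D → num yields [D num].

[S [A [B [B [B [C [D num]]] - [C [D num]]] - [C [D num] & [C [D num]]]]] * [S [A [B [C [D num]]]] * [S [A [B [C [D num]]]]]]]

S
A * S
B * S
B - C * S
B - C - C * S
C - C - C * S
D - C - C * S
num - C - C * S
num - D - C * S
num - num - C * S
num - num - D & C * S
num - num - num & C * S
num - num - num & D * S
num - num - num & num * S
num - num - num & num * A * S
num - num - num & num * B * S
num - num - num & num * C * S
num - num - num & num * D * S
num - num - num & num * num * S
num - num - num & num * num * A
num - num - num & num * num * B
num - num - num & num * num * C
num - num - num & num * num * D
num - num - num & num * num * num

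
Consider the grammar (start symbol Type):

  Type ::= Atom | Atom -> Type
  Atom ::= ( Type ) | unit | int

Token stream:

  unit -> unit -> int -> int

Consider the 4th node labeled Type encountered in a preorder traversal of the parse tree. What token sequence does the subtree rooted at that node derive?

int

[Type [Atom unit] -> [Type [Atom unit] -> [Type [Atom int] -> [Type [Atom int]]]]]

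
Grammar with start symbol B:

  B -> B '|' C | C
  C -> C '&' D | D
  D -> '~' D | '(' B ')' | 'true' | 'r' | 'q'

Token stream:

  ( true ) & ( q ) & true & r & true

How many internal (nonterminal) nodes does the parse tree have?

[B [C [C [C [C [C [D ( [B [C [D true]]] )]] & [D ( [B [C [D q]]] )]] & [D true]] & [D r]] & [D true]]]

17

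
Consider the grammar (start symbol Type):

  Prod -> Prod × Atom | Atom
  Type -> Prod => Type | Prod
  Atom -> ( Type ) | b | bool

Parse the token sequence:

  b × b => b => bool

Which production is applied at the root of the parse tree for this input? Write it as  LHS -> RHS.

[Type [Prod [Prod [Atom b]] × [Atom b]] => [Type [Prod [Atom b]] => [Type [Prod [Atom bool]]]]]

Type -> Prod => Type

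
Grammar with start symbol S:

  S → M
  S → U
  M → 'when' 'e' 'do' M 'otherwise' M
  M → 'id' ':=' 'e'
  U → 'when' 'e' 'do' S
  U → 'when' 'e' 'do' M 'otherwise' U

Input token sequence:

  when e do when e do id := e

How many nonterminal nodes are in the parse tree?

[S [U when e do [S [U when e do [S [M id := e]]]]]]

6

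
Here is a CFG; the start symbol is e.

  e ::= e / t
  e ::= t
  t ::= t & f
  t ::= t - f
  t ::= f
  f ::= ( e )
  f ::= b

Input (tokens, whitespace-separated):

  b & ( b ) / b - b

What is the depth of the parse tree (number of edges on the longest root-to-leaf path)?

[e [e [t [t [f b]] & [f ( [e [t [f b]]] )]]] / [t [t [f b]] - [f b]]]

7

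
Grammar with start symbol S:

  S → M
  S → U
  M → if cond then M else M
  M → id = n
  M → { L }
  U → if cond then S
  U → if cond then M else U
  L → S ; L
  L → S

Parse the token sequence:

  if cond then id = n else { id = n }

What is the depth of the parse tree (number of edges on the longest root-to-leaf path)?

6

[S [M if cond then [M id = n] else [M { [L [S [M id = n]]] }]]]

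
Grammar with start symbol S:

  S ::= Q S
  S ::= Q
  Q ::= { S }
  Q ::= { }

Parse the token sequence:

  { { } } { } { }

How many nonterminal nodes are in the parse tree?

8

[S [Q { [S [Q { }]] }] [S [Q { }] [S [Q { }]]]]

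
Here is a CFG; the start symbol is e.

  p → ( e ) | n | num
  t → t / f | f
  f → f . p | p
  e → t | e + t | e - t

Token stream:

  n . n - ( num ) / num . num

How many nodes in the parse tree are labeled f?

[e [e [t [f [f [p n]] . [p n]]]] - [t [t [f [p ( [e [t [f [p num]]]] )]]] / [f [f [p num]] . [p num]]]]

6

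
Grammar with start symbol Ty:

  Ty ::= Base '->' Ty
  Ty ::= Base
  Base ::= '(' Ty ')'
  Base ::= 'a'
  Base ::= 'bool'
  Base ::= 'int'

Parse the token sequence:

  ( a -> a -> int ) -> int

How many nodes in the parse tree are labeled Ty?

5

[Ty [Base ( [Ty [Base a] -> [Ty [Base a] -> [Ty [Base int]]]] )] -> [Ty [Base int]]]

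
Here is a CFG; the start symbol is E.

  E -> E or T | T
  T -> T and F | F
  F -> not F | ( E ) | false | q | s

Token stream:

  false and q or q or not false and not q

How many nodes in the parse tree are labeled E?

[E [E [E [T [T [F false]] and [F q]]] or [T [F q]]] or [T [T [F not [F false]]] and [F not [F q]]]]

3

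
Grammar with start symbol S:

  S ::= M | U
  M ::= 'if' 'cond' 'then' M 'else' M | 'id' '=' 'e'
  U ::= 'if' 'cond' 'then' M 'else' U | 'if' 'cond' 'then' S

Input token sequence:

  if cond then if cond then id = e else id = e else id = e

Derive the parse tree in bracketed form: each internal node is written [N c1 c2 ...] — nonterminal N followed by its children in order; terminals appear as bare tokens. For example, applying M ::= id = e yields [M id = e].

S
M
if cond then M else M
if cond then if cond then M else M else M
if cond then if cond then id = e else M else M
if cond then if cond then id = e else id = e else M
if cond then if cond then id = e else id = e else id = e

[S [M if cond then [M if cond then [M id = e] else [M id = e]] else [M id = e]]]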